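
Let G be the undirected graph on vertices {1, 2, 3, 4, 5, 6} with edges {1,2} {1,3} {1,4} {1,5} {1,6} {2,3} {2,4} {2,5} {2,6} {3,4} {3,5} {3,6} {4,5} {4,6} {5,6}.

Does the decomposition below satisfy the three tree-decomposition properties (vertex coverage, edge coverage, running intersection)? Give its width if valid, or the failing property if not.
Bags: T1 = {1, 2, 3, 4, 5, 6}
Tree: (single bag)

Checking the three conditions: (i) the bags cover all of {1, 2, 3, 4, 5, 6}; (ii) for each edge, some bag contains both endpoints; (iii) the bags containing any fixed vertex form a subtree. All hold, so the decomposition is valid with width 6 − 1 = 5.

Yes; width 5.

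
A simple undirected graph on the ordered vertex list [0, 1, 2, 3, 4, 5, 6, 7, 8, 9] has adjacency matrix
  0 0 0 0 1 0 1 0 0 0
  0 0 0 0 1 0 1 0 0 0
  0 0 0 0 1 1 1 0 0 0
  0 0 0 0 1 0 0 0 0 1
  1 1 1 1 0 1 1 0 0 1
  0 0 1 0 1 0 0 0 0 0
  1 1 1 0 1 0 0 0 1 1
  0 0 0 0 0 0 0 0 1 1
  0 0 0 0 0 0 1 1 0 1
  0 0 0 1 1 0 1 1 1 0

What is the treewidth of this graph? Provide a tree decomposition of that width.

Each bag holds 3 vertices, so the decomposition has width 2, which upper-bounds the treewidth. On the other hand G contains the 3-clique {6, 8, 9}. A clique must lie in a single bag of any decomposition, so no decomposition can have width below 2. Combining the bounds, tw(G) = 2.

Treewidth 2.
Bags: B1 = {4, 6, 9}  B2 = {0, 4, 6}  B3 = {6, 8, 9}  B4 = {3, 4, 9}  B5 = {2, 4, 6}  B6 = {7, 8, 9}  B7 = {2, 4, 5}  B8 = {1, 4, 6}
Tree: B1–B2, B1–B3, B1–B4, B2–B5, B3–B6, B5–B7, B1–B8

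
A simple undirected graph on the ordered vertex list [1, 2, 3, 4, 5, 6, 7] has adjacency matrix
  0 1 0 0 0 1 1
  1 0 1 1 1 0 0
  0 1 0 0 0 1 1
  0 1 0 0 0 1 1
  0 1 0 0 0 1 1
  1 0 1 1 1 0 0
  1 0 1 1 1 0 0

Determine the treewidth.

3

A width-3 tree decomposition is:
Bags: B1 = {2, 4, 6, 7}  B2 = {1, 2, 6, 7}  B3 = {2, 5, 6, 7}  B4 = {2, 3, 6, 7}
Tree: B1–B2, B2–B3, B3–B4
Every bag has size at most 4, so the width is 4 − 1 = 3 and tw(G) ≤ 3. For the lower bound: the 4 vertex sets {4,6}, {1,7}, {2}, {5} are disjoint, each induces a connected subgraph, and every pair is joined by at least one edge of G. Contracting each set to a single vertex therefore yields K_{4} as a minor, and since treewidth is minor-monotone, tw(G) ≥ tw(K_{4}) = 3. Hence tw(G) = 3 exactly.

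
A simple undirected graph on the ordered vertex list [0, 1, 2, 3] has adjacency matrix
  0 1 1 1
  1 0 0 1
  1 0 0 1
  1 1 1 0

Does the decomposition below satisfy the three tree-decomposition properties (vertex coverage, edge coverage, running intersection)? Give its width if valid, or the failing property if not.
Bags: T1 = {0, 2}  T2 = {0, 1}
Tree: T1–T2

A tree decomposition must satisfy three properties: every vertex lies in some bag; for every edge, both endpoints lie together in some bag; and for every vertex, the bags containing it form a connected subtree. Here vertex 3 appears in no bag, so the decomposition is invalid.

No — vertex 3 appears in no bag.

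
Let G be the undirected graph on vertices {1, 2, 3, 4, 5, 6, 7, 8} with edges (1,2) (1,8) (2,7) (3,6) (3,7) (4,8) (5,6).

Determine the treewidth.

A width-1 tree decomposition is:
Bags: B1 = {4, 8}  B2 = {1, 8}  B3 = {1, 2}  B4 = {2, 7}  B5 = {3, 7}  B6 = {3, 6}  B7 = {5, 6}
Tree: B1–B2, B2–B3, B3–B4, B4–B5, B5–B6, B6–B7
Every bag has size at most 2, so the width is 2 − 1 = 1 and tw(G) ≤ 1. Since G has at least one edge (e.g. 4–8), it is not an edgeless graph, so tw(G) ≥ 1. The upper and lower bounds meet at 1, so that is the treewidth.

1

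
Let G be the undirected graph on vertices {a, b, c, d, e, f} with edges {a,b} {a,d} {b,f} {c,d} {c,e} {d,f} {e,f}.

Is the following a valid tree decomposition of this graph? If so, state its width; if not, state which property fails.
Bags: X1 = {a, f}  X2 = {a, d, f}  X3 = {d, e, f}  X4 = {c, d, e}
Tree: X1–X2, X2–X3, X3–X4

No — vertex b appears in no bag.

A tree decomposition must satisfy three properties: every vertex lies in some bag; for every edge, both endpoints lie together in some bag; and for every vertex, the bags containing it form a connected subtree. Here vertex b appears in no bag, so the decomposition is invalid.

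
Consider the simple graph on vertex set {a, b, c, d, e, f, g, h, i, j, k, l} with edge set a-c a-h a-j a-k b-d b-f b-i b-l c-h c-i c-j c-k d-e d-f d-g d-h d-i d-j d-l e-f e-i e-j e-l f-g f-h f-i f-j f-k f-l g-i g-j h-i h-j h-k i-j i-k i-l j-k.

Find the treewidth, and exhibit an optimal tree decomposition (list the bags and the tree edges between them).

Treewidth 4.
One such decomposition:
Bags: B1 = {d, e, f, i, j}  B2 = {d, f, g, i, j}  B3 = {d, f, h, i, j}  B4 = {f, h, i, j, k}  B5 = {c, h, i, j, k}  B6 = {d, e, f, i, l}  B7 = {b, d, f, i, l}  B8 = {a, c, h, j, k}
Tree: B1–B2, B1–B3, B3–B4, B4–B5, B1–B6, B6–B7, B5–B8

The largest bag has 5 vertices, giving width 4; this decomposition certifies tw(G) ≤ 4. On the other hand G contains the 5-clique {a, c, h, j, k}. A clique must lie in a single bag of any decomposition, so no decomposition can have width below 4. Combining the bounds, tw(G) = 4.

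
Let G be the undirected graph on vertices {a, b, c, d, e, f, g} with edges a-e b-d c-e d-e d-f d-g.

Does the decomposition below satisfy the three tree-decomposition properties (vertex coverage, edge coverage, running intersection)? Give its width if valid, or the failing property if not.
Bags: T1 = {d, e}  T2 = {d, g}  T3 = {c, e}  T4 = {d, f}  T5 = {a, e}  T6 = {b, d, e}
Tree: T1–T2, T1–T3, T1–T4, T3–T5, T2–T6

A tree decomposition must satisfy three properties: every vertex lies in some bag; for every edge, both endpoints lie together in some bag; and for every vertex, the bags containing it form a connected subtree. Here bags containing vertex e are not connected in the tree, so the decomposition is invalid.

No — bags containing vertex e are not connected in the tree.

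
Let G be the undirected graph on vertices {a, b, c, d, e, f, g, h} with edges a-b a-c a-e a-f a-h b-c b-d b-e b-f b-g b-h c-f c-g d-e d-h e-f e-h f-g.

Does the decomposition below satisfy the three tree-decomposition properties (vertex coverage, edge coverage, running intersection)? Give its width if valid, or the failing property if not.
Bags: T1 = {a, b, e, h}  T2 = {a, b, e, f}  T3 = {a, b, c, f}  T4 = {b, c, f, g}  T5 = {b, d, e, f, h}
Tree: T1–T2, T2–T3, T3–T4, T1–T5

No — bags containing vertex f are not connected in the tree.

A tree decomposition must satisfy three properties: every vertex lies in some bag; for every edge, both endpoints lie together in some bag; and for every vertex, the bags containing it form a connected subtree. Here bags containing vertex f are not connected in the tree, so the decomposition is invalid.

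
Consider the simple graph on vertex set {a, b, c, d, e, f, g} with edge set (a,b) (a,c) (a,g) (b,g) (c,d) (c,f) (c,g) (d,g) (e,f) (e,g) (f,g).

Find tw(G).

A width-2 tree decomposition is:
Bags: B1 = {c, f, g}  B2 = {c, d, g}  B3 = {a, c, g}  B4 = {a, b, g}  B5 = {e, f, g}
Tree: B1–B2, B1–B3, B3–B4, B1–B5
Each bag holds 3 vertices, so the decomposition has width 2, which upper-bounds the treewidth. For the lower bound, the 3 vertices {e, f, g} are pairwise adjacent, and any tree decomposition puts a clique entirely inside one bag — forcing width ≥ 2. Hence tw(G) = 2 exactly.

2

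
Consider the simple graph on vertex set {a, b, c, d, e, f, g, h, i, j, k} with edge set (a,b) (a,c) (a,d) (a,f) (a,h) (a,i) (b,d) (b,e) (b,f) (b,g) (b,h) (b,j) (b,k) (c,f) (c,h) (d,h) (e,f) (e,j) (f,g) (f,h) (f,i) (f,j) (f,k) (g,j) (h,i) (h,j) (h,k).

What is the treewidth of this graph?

A width-3 tree decomposition is:
Bags: B1 = {b, e, f, j}  B2 = {b, f, h, j}  B3 = {a, b, f, h}  B4 = {a, b, d, h}  B5 = {b, f, g, j}  B6 = {a, c, f, h}  B7 = {a, f, h, i}  B8 = {b, f, h, k}
Tree: B1–B2, B2–B3, B3–B4, B1–B5, B3–B6, B6–B7, B2–B8
The largest bag has 4 vertices, giving width 3; this decomposition certifies tw(G) ≤ 3. Conversely, {a, b, d, h} is a clique of size 4, and the vertices of any clique must share a bag in every tree decomposition; so some bag has ≥ 4 vertices and tw(G) ≥ 3. Combining the bounds, tw(G) = 3.

3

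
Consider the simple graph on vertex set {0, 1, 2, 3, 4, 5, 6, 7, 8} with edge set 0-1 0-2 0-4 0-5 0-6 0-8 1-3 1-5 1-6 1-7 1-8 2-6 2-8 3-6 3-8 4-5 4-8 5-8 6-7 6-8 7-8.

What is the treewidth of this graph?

A width-3 tree decomposition is:
Bags: B1 = {1, 6, 7, 8}  B2 = {1, 3, 6, 8}  B3 = {0, 1, 6, 8}  B4 = {0, 1, 5, 8}  B5 = {0, 4, 5, 8}  B6 = {0, 2, 6, 8}
Tree: B1–B2, B2–B3, B3–B4, B4–B5, B3–B6
Every bag has size at most 4, so the width is 4 − 1 = 3 and tw(G) ≤ 3. Conversely, {0, 1, 5, 8} is a clique of size 4, and the vertices of any clique must share a bag in every tree decomposition; so some bag has ≥ 4 vertices and tw(G) ≥ 3. The upper and lower bounds meet at 3, so that is the treewidth.

3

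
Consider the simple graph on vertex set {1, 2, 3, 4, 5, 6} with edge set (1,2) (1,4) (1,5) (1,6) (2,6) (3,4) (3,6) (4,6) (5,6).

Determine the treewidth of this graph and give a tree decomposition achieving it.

Treewidth 2.
Bags: B1 = {1, 5, 6}  B2 = {1, 4, 6}  B3 = {3, 4, 6}  B4 = {1, 2, 6}
Tree: B1–B2, B2–B3, B1–B4

Each bag holds 3 vertices, so the decomposition has width 2, which upper-bounds the treewidth. Conversely, {1, 2, 6} is a clique of size 3, and the vertices of any clique must share a bag in every tree decomposition; so some bag has ≥ 3 vertices and tw(G) ≥ 2. Therefore the treewidth is 2.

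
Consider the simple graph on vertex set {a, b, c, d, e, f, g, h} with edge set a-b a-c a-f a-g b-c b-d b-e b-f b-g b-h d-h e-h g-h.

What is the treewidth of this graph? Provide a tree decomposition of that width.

Each bag holds 3 vertices, so the decomposition has width 2, which upper-bounds the treewidth. Conversely, {a, b, g} is a clique of size 3, and the vertices of any clique must share a bag in every tree decomposition; so some bag has ≥ 3 vertices and tw(G) ≥ 2. Combining the bounds, tw(G) = 2.

Treewidth 2.
One such decomposition:
Bags: B1 = {b, g, h}  B2 = {a, b, g}  B3 = {a, b, f}  B4 = {b, d, h}  B5 = {b, e, h}  B6 = {a, b, c}
Tree: B1–B2, B2–B3, B1–B4, B1–B5, B3–B6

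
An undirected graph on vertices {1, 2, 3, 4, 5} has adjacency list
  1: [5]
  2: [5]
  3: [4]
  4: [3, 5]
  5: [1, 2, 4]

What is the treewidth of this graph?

A width-1 tree decomposition is:
Bags: B1 = {2, 5}  B2 = {4, 5}  B3 = {3, 4}  B4 = {1, 5}
Tree: B1–B2, B2–B3, B2–B4
Every bag has size at most 2, so the width is 2 − 1 = 1 and tw(G) ≤ 1. Any graph with an edge has treewidth ≥ 1, and G has the edge 5–2. Therefore the treewidth is 1.

1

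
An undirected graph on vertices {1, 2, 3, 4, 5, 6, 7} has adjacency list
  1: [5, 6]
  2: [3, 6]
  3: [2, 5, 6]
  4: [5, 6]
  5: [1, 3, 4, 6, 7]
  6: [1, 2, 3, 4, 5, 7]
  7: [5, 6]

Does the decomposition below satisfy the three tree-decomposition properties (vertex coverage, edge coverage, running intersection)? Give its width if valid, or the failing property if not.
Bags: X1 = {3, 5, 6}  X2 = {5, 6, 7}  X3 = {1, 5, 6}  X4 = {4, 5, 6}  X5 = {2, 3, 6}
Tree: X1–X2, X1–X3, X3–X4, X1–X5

Checking the three conditions: (i) the bags cover all of {1, 2, 3, 4, 5, 6, 7}; (ii) for each edge, some bag contains both endpoints; (iii) the bags containing any fixed vertex form a subtree. All hold, so the decomposition is valid with width 3 − 1 = 2.

Yes; width 2.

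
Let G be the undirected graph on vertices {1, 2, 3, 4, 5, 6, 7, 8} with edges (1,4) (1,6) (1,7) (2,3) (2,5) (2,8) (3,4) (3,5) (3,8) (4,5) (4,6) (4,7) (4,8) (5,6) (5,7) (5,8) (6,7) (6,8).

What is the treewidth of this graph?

A width-3 tree decomposition is:
Bags: B1 = {4, 5, 6, 7}  B2 = {4, 5, 6, 8}  B3 = {1, 4, 6, 7}  B4 = {3, 4, 5, 8}  B5 = {2, 3, 5, 8}
Tree: B1–B2, B1–B3, B2–B4, B4–B5
Each bag holds 4 vertices, so the decomposition has width 3, which upper-bounds the treewidth. Conversely, {2, 3, 5, 8} is a clique of size 4, and the vertices of any clique must share a bag in every tree decomposition; so some bag has ≥ 4 vertices and tw(G) ≥ 3. Therefore the treewidth is 3.

3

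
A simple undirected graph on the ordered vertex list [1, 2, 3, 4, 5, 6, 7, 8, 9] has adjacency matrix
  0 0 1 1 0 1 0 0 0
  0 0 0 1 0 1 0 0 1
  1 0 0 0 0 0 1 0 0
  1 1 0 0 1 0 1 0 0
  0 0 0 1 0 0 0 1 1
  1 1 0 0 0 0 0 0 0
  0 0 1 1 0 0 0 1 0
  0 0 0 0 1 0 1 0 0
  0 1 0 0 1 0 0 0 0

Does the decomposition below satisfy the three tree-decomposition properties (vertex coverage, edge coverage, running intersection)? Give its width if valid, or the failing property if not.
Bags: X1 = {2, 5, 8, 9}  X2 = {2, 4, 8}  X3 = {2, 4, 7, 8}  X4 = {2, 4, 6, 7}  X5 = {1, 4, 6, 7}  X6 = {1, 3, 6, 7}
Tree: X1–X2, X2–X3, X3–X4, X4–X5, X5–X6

No — edge (5,4) lies in no bag.

A tree decomposition must satisfy three properties: every vertex lies in some bag; for every edge, both endpoints lie together in some bag; and for every vertex, the bags containing it form a connected subtree. Here edge (5,4) lies in no bag, so the decomposition is invalid.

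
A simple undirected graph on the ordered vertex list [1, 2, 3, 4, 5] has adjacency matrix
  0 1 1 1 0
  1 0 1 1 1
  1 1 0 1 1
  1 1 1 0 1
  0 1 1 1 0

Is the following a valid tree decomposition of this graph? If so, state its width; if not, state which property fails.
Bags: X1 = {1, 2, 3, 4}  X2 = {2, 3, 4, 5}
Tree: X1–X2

Every vertex of G appears in some bag (union = {1, 2, 3, 4, 5}); every edge is covered by a bag; and for each vertex v the set of bags containing v is connected in the bag tree. The decomposition is therefore valid. The largest bag has 4 vertices, so the width is 3.

Yes; width 3.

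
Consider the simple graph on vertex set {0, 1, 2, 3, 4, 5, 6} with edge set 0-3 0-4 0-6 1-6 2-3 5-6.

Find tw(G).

A width-1 tree decomposition is:
Bags: B1 = {5, 6}  B2 = {0, 6}  B3 = {0, 3}  B4 = {0, 4}  B5 = {2, 3}  B6 = {1, 6}
Tree: B1–B2, B2–B3, B2–B4, B3–B5, B1–B6
The largest bag has 2 vertices, giving width 1; this decomposition certifies tw(G) ≤ 1. Since G has at least one edge (e.g. 6–5), it is not an edgeless graph, so tw(G) ≥ 1. The upper and lower bounds meet at 1, so that is the treewidth.

1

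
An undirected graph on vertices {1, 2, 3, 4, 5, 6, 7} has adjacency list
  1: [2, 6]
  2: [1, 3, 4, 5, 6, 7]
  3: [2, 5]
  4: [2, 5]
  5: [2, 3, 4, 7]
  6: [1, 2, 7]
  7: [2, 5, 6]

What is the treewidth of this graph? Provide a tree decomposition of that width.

The largest bag has 3 vertices, giving width 2; this decomposition certifies tw(G) ≤ 2. On the other hand G contains the 3-clique {1, 2, 6}. A clique must lie in a single bag of any decomposition, so no decomposition can have width below 2. Combining the bounds, tw(G) = 2.

Treewidth 2.
One optimal decomposition is:
Bags: B1 = {2, 4, 5}  B2 = {2, 5, 7}  B3 = {2, 6, 7}  B4 = {1, 2, 6}  B5 = {2, 3, 5}
Tree: B1–B2, B2–B3, B3–B4, B2–B5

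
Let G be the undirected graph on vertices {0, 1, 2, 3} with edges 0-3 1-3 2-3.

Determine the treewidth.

1

A width-1 tree decomposition is:
Bags: B1 = {2, 3}  B2 = {1, 3}  B3 = {0, 3}
Tree: B1–B2, B1–B3
Every bag has size at most 2, so the width is 2 − 1 = 1 and tw(G) ≤ 1. Since G has at least one edge (e.g. 3–2), it is not an edgeless graph, so tw(G) ≥ 1. Hence tw(G) = 1 exactly.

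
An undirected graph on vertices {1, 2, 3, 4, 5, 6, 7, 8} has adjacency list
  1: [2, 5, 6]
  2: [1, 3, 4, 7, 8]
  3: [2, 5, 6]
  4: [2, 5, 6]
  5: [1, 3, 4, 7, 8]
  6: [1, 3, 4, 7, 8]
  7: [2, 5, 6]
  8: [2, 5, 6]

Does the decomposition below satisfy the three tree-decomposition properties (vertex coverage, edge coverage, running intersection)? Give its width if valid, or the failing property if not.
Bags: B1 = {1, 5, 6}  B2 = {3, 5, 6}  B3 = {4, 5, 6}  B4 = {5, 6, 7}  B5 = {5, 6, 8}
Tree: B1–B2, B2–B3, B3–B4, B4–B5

No — vertex 2 appears in no bag.

A tree decomposition must satisfy three properties: every vertex lies in some bag; for every edge, both endpoints lie together in some bag; and for every vertex, the bags containing it form a connected subtree. Here vertex 2 appears in no bag, so the decomposition is invalid.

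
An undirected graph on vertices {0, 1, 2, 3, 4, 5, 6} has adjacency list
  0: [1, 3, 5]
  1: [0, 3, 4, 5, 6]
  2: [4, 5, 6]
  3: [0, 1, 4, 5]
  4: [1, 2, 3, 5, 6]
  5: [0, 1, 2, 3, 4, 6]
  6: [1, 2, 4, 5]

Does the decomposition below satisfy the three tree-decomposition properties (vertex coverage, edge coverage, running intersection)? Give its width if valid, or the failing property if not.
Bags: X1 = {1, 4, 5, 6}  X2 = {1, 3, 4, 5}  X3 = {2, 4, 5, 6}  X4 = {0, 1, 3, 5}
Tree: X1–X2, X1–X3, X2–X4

Yes; width 3.

Every vertex of G appears in some bag (union = {0, 1, 2, 3, 4, 5, 6}); every edge is covered by a bag; and for each vertex v the set of bags containing v is connected in the bag tree. The decomposition is therefore valid. The largest bag has 4 vertices, so the width is 3.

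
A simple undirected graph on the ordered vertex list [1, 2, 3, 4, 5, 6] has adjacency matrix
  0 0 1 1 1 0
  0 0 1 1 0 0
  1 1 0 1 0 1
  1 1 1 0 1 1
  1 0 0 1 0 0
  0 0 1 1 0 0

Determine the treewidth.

2

A width-2 tree decomposition is:
Bags: B1 = {3, 4, 6}  B2 = {1, 3, 4}  B3 = {1, 4, 5}  B4 = {2, 3, 4}
Tree: B1–B2, B2–B3, B2–B4
Every bag has size at most 3, so the width is 3 − 1 = 2 and tw(G) ≤ 2. For the lower bound, the 3 vertices {1, 3, 4} are pairwise adjacent, and any tree decomposition puts a clique entirely inside one bag — forcing width ≥ 2. Therefore the treewidth is 2.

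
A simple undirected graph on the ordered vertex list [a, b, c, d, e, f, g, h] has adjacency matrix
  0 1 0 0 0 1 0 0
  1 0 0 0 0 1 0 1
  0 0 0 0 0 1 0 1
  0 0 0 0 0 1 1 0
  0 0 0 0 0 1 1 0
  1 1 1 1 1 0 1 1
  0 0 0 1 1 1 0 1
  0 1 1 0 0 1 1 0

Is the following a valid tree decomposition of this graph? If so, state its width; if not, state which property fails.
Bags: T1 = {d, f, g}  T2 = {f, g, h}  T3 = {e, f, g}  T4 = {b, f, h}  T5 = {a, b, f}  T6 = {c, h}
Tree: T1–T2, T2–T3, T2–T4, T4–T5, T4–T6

A tree decomposition must satisfy three properties: every vertex lies in some bag; for every edge, both endpoints lie together in some bag; and for every vertex, the bags containing it form a connected subtree. Here edge (f,c) lies in no bag, so the decomposition is invalid.

No — edge (f,c) lies in no bag.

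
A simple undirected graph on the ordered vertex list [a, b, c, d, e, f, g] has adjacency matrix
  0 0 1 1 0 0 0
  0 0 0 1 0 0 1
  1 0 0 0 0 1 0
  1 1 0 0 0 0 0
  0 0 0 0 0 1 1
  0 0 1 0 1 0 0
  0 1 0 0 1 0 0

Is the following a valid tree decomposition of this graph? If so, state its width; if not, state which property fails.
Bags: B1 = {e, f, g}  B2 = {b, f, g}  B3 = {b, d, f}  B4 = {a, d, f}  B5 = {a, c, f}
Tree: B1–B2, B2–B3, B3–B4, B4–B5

Yes; width 2.

Checking the three conditions: (i) the bags cover all of {a, b, c, d, e, f, g}; (ii) for each edge, some bag contains both endpoints; (iii) the bags containing any fixed vertex form a subtree. All hold, so the decomposition is valid with width 3 − 1 = 2.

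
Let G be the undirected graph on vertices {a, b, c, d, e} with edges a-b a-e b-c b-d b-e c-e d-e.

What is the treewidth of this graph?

2

A width-2 tree decomposition is:
Bags: B1 = {b, d, e}  B2 = {b, c, e}  B3 = {a, b, e}
Tree: B1–B2, B1–B3
The largest bag has 3 vertices, giving width 2; this decomposition certifies tw(G) ≤ 2. Conversely, {b, d, e} is a clique of size 3, and the vertices of any clique must share a bag in every tree decomposition; so some bag has ≥ 3 vertices and tw(G) ≥ 2. Hence tw(G) = 2 exactly.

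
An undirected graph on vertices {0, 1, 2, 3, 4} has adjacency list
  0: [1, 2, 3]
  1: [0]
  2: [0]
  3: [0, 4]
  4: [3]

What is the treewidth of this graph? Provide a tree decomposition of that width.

Each bag holds 2 vertices, so the decomposition has width 1, which upper-bounds the treewidth. G has an edge, so its treewidth is at least 1. Therefore the treewidth is 1.

Treewidth 1.
One such decomposition:
Bags: B1 = {0, 2}  B2 = {0, 3}  B3 = {0, 1}  B4 = {3, 4}
Tree: B1–B2, B2–B3, B2–B4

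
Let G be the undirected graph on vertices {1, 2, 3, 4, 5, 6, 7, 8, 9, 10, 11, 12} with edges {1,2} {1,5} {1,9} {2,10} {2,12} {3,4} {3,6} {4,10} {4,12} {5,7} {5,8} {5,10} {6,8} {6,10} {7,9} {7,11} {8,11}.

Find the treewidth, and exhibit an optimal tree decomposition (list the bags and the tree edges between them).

The largest bag has 4 vertices, giving width 3; this decomposition certifies tw(G) ≤ 3. For the lower bound: the 4 vertex sets {7,9,11}, {1}, {5}, {2,6,8,10} are disjoint, each induces a connected subgraph, and every pair is joined by at least one edge of G. Contracting each set to a single vertex therefore yields K_{4} as a minor, and since treewidth is minor-monotone, tw(G) ≥ tw(K_{4}) = 3. The upper and lower bounds meet at 3, so that is the treewidth.

Treewidth 3.
One optimal decomposition is:
Bags: B1 = {1, 7, 9, 11}  B2 = {1, 5, 7, 11}  B3 = {1, 5, 8, 11}  B4 = {1, 2, 5, 8}  B5 = {2, 5, 8, 10}  B6 = {2, 6, 8, 10}  B7 = {2, 6, 10, 12}  B8 = {4, 6, 10, 12}  B9 = {3, 4, 6, 12}
Tree: B1–B2, B2–B3, B3–B4, B4–B5, B5–B6, B6–B7, B7–B8, B8–B9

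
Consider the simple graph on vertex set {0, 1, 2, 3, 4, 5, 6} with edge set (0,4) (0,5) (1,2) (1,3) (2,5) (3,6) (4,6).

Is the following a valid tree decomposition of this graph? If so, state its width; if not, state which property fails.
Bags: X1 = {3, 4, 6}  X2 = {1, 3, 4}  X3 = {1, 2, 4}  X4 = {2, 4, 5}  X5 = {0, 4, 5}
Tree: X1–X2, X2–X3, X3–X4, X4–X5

Yes; width 2.

Vertex coverage: the bags together contain {0, 1, 2, 3, 4, 5, 6}, the full vertex set. Edge coverage: each edge of G has both endpoints in at least one bag. Running intersection: for every vertex, the bags containing it form a connected subtree. All three properties hold, so this is a valid tree decomposition of width max|bag| − 1 = 2, and hence tw(G) ≤ 2.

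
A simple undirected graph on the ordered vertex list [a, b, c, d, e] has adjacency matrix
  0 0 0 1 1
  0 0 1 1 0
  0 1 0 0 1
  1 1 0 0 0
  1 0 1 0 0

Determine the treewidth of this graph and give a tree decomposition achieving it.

Treewidth 2.
One optimal decomposition is:
Bags: B1 = {a, b, d}  B2 = {a, b, e}  B3 = {b, c, e}
Tree: B1–B2, B2–B3

Each bag holds 3 vertices, so the decomposition has width 2, which upper-bounds the treewidth. For the lower bound, G contains the cycle b–d–a–e–c–b, so G is not a forest; only forests have treewidth ≤ 1, hence tw(G) ≥ 2. The upper and lower bounds meet at 2, so that is the treewidth.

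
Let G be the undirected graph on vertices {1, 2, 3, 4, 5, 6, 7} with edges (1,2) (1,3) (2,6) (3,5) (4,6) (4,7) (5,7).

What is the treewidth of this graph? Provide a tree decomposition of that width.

Each bag holds 3 vertices, so the decomposition has width 2, which upper-bounds the treewidth. For the lower bound, G contains the cycle 6–4–7–5–3–1–2–6, so G is not a forest; only forests have treewidth ≤ 1, hence tw(G) ≥ 2. The upper and lower bounds meet at 2, so that is the treewidth.

Treewidth 2.
One optimal decomposition is:
Bags: B1 = {4, 6, 7}  B2 = {5, 6, 7}  B3 = {3, 5, 6}  B4 = {1, 3, 6}  B5 = {1, 2, 6}
Tree: B1–B2, B2–B3, B3–B4, B4–B5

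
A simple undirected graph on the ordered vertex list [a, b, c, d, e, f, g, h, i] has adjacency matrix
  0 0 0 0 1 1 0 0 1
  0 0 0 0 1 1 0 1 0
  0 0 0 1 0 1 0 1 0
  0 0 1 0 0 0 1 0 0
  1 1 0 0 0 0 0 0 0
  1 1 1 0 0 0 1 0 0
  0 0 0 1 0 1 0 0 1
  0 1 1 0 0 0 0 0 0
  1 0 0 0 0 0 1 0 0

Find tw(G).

3

A width-3 tree decomposition is:
Bags: B1 = {a, e, g, i}  B2 = {a, e, f, g}  B3 = {b, e, f, g}  B4 = {b, d, f, g}  B5 = {b, c, d, f}  B6 = {b, c, d, h}
Tree: B1–B2, B2–B3, B3–B4, B4–B5, B5–B6
Every bag has size at most 4, so the width is 4 − 1 = 3 and tw(G) ≤ 3. For the lower bound: the 4 vertex sets {a,e,i}, {g}, {f}, {b,c,d,h} are disjoint, each induces a connected subgraph, and every pair is joined by at least one edge of G. Contracting each set to a single vertex therefore yields K_{4} as a minor, and since treewidth is minor-monotone, tw(G) ≥ tw(K_{4}) = 3. The upper and lower bounds meet at 3, so that is the treewidth.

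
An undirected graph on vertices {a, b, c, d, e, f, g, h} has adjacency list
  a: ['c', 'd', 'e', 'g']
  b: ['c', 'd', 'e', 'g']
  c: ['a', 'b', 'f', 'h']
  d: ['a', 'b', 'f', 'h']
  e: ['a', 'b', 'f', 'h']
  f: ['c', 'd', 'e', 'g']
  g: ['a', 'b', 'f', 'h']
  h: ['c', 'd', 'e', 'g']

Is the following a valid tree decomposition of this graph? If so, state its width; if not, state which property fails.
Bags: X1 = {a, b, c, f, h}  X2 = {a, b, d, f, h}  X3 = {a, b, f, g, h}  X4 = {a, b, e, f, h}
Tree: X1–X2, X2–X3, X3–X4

Vertex coverage: the bags together contain {a, b, c, d, e, f, g, h}, the full vertex set. Edge coverage: each edge of G has both endpoints in at least one bag. Running intersection: for every vertex, the bags containing it form a connected subtree. All three properties hold, so this is a valid tree decomposition of width max|bag| − 1 = 4, and hence tw(G) ≤ 4.

Yes; width 4.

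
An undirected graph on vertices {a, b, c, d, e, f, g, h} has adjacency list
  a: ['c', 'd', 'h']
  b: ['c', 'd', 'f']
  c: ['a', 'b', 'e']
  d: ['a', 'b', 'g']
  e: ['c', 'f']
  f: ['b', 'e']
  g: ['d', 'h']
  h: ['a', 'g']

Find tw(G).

2

A width-2 tree decomposition is:
Bags: B1 = {b, e, f}  B2 = {b, c, e}  B3 = {b, c, d}  B4 = {a, c, d}  B5 = {a, d, g}  B6 = {a, g, h}
Tree: B1–B2, B2–B3, B3–B4, B4–B5, B5–B6
Every bag has size at most 3, so the width is 3 − 1 = 2 and tw(G) ≤ 2. For the lower bound, G contains the cycle f–e–c–b–f, so G is not a forest; only forests have treewidth ≤ 1, hence tw(G) ≥ 2. Combining the bounds, tw(G) = 2.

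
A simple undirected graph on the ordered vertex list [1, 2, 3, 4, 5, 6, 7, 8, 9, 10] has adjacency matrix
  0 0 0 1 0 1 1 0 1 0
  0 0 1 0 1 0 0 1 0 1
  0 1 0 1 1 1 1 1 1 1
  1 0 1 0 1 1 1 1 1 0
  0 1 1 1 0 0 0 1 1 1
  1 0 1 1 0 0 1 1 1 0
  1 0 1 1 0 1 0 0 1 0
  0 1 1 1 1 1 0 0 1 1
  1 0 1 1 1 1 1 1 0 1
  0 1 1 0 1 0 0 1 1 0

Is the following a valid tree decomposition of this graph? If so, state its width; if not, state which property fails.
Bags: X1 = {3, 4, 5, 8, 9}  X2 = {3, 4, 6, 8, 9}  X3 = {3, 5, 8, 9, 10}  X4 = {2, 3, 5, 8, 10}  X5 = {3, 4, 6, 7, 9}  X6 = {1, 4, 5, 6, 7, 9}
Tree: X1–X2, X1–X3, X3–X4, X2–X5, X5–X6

No — bags containing vertex 5 are not connected in the tree.

A tree decomposition must satisfy three properties: every vertex lies in some bag; for every edge, both endpoints lie together in some bag; and for every vertex, the bags containing it form a connected subtree. Here bags containing vertex 5 are not connected in the tree, so the decomposition is invalid.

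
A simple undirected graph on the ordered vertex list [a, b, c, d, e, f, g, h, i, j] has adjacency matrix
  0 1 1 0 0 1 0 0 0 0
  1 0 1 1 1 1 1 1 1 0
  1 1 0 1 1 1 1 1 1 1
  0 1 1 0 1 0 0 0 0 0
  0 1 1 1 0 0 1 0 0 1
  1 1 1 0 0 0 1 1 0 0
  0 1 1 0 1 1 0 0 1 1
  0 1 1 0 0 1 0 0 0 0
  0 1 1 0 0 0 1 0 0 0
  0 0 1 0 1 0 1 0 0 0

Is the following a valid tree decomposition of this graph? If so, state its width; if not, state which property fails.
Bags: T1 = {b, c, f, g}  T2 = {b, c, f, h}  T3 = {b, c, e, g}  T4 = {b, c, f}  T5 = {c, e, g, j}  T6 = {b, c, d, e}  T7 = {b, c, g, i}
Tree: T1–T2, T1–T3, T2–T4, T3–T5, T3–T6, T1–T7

A tree decomposition must satisfy three properties: every vertex lies in some bag; for every edge, both endpoints lie together in some bag; and for every vertex, the bags containing it form a connected subtree. Here vertex a appears in no bag, so the decomposition is invalid.

No — vertex a appears in no bag.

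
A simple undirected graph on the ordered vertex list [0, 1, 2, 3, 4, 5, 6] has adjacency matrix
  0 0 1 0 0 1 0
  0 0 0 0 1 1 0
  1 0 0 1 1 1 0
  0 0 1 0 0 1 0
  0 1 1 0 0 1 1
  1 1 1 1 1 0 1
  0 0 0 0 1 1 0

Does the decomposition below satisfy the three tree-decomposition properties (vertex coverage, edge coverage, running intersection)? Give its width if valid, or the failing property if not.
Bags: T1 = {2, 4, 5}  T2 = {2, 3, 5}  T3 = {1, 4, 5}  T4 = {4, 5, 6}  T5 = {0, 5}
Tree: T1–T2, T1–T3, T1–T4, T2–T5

No — edge (2,0) lies in no bag.

A tree decomposition must satisfy three properties: every vertex lies in some bag; for every edge, both endpoints lie together in some bag; and for every vertex, the bags containing it form a connected subtree. Here edge (2,0) lies in no bag, so the decomposition is invalid.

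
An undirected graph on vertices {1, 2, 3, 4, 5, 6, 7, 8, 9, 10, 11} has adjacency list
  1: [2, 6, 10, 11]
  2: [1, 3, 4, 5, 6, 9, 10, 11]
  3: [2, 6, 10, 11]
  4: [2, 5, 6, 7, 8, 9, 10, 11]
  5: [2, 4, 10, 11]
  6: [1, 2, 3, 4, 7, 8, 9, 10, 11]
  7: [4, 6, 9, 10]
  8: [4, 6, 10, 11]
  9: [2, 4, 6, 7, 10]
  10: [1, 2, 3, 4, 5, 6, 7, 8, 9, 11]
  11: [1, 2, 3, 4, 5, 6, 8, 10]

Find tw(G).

A width-4 tree decomposition is:
Bags: B1 = {2, 4, 6, 10, 11}  B2 = {2, 4, 5, 10, 11}  B3 = {2, 4, 6, 9, 10}  B4 = {4, 6, 8, 10, 11}  B5 = {1, 2, 6, 10, 11}  B6 = {2, 3, 6, 10, 11}  B7 = {4, 6, 7, 9, 10}
Tree: B1–B2, B1–B3, B1–B4, B1–B5, B5–B6, B3–B7
Each bag holds 5 vertices, so the decomposition has width 4, which upper-bounds the treewidth. Conversely, {2, 4, 5, 10, 11} is a clique of size 5, and the vertices of any clique must share a bag in every tree decomposition; so some bag has ≥ 5 vertices and tw(G) ≥ 4. Combining the bounds, tw(G) = 4.

4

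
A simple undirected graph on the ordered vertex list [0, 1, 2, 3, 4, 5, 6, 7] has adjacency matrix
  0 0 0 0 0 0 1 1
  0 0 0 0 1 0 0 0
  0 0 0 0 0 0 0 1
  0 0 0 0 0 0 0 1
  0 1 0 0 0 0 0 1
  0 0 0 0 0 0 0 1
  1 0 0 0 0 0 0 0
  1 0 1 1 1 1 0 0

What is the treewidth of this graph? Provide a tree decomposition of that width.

Every bag has size at most 2, so the width is 2 − 1 = 1 and tw(G) ≤ 1. G has an edge, so its treewidth is at least 1. Combining the bounds, tw(G) = 1.

Treewidth 1.
One optimal decomposition is:
Bags: B1 = {0, 7}  B2 = {4, 7}  B3 = {5, 7}  B4 = {2, 7}  B5 = {1, 4}  B6 = {3, 7}  B7 = {0, 6}
Tree: B1–B2, B1–B3, B2–B4, B2–B5, B2–B6, B1–B7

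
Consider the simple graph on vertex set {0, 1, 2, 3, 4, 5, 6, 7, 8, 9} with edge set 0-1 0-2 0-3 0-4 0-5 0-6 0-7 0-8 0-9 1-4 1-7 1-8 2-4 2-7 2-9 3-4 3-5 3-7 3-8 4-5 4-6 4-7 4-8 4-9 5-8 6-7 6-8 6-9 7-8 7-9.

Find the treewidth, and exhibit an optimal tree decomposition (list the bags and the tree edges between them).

The largest bag has 5 vertices, giving width 4; this decomposition certifies tw(G) ≤ 4. On the other hand G contains the 5-clique {0, 3, 4, 5, 8}. A clique must lie in a single bag of any decomposition, so no decomposition can have width below 4. The upper and lower bounds meet at 4, so that is the treewidth.

Treewidth 4.
One optimal decomposition is:
Bags: B1 = {0, 4, 6, 7, 9}  B2 = {0, 4, 6, 7, 8}  B3 = {0, 3, 4, 7, 8}  B4 = {0, 2, 4, 7, 9}  B5 = {0, 1, 4, 7, 8}  B6 = {0, 3, 4, 5, 8}
Tree: B1–B2, B2–B3, B1–B4, B2–B5, B3–B6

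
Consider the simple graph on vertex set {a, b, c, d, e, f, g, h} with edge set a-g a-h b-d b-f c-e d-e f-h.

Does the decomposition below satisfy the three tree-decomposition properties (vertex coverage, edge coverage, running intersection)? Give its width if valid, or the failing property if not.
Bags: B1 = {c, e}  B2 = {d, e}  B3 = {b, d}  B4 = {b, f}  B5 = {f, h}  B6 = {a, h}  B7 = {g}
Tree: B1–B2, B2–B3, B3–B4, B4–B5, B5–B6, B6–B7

No — edge (a,g) lies in no bag.

A tree decomposition must satisfy three properties: every vertex lies in some bag; for every edge, both endpoints lie together in some bag; and for every vertex, the bags containing it form a connected subtree. Here edge (a,g) lies in no bag, so the decomposition is invalid.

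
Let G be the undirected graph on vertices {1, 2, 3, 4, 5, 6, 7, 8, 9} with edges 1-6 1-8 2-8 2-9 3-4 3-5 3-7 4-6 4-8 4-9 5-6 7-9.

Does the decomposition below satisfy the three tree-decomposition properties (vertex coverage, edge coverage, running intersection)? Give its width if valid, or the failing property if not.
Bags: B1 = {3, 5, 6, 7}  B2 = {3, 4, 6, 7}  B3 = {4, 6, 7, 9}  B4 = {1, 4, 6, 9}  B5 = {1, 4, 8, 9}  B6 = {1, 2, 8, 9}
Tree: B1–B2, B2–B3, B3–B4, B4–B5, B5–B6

Vertex coverage: the bags together contain {1, 2, 3, 4, 5, 6, 7, 8, 9}, the full vertex set. Edge coverage: each edge of G has both endpoints in at least one bag. Running intersection: for every vertex, the bags containing it form a connected subtree. All three properties hold, so this is a valid tree decomposition of width max|bag| − 1 = 3, and hence tw(G) ≤ 3.

Yes; width 3.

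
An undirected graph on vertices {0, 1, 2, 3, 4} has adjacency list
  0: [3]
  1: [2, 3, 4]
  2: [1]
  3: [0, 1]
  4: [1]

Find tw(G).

1

A width-1 tree decomposition is:
Bags: B1 = {0, 3}  B2 = {1, 3}  B3 = {1, 2}  B4 = {1, 4}
Tree: B1–B2, B2–B3, B3–B4
Every bag has size at most 2, so the width is 2 − 1 = 1 and tw(G) ≤ 1. Since G has at least one edge (e.g. 0–3), it is not an edgeless graph, so tw(G) ≥ 1. Combining the bounds, tw(G) = 1.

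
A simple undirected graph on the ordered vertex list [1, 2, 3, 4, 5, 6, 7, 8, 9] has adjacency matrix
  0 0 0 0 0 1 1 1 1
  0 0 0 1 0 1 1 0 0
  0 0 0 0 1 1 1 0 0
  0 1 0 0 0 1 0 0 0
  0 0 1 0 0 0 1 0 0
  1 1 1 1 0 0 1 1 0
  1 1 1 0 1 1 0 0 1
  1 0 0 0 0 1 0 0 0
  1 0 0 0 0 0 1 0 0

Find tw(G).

2

A width-2 tree decomposition is:
Bags: B1 = {3, 6, 7}  B2 = {1, 6, 7}  B3 = {1, 7, 9}  B4 = {1, 6, 8}  B5 = {3, 5, 7}  B6 = {2, 6, 7}  B7 = {2, 4, 6}
Tree: B1–B2, B2–B3, B2–B4, B1–B5, B1–B6, B6–B7
Each bag holds 3 vertices, so the decomposition has width 2, which upper-bounds the treewidth. Conversely, {1, 7, 9} is a clique of size 3, and the vertices of any clique must share a bag in every tree decomposition; so some bag has ≥ 3 vertices and tw(G) ≥ 2. Therefore the treewidth is 2.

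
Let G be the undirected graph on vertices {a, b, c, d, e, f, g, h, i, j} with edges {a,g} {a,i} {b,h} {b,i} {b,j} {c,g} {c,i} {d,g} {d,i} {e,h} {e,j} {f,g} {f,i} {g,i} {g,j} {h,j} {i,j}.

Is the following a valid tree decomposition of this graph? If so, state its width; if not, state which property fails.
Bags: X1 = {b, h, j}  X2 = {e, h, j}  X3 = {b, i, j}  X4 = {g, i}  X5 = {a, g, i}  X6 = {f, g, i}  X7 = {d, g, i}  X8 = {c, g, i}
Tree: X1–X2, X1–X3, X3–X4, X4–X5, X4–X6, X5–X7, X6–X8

A tree decomposition must satisfy three properties: every vertex lies in some bag; for every edge, both endpoints lie together in some bag; and for every vertex, the bags containing it form a connected subtree. Here edge (j,g) lies in no bag, so the decomposition is invalid.

No — edge (j,g) lies in no bag.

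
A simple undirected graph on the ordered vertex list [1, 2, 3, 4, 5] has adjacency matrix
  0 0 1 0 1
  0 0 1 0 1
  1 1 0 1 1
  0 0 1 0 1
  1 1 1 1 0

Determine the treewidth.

A width-2 tree decomposition is:
Bags: B1 = {3, 4, 5}  B2 = {1, 3, 5}  B3 = {2, 3, 5}
Tree: B1–B2, B2–B3
Each bag holds 3 vertices, so the decomposition has width 2, which upper-bounds the treewidth. For the lower bound, the 3 vertices {1, 3, 5} are pairwise adjacent, and any tree decomposition puts a clique entirely inside one bag — forcing width ≥ 2. Hence tw(G) = 2 exactly.

2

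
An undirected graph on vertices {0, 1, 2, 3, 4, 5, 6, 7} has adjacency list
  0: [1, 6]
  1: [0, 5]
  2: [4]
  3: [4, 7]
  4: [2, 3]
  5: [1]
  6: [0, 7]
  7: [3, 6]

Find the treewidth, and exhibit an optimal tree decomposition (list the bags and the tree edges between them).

Each bag holds 2 vertices, so the decomposition has width 1, which upper-bounds the treewidth. Since G has at least one edge (e.g. 2–4), it is not an edgeless graph, so tw(G) ≥ 1. The upper and lower bounds meet at 1, so that is the treewidth.

Treewidth 1.
One optimal decomposition is:
Bags: B1 = {2, 4}  B2 = {3, 4}  B3 = {3, 7}  B4 = {6, 7}  B5 = {0, 6}  B6 = {0, 1}  B7 = {1, 5}
Tree: B1–B2, B2–B3, B3–B4, B4–B5, B5–B6, B6–B7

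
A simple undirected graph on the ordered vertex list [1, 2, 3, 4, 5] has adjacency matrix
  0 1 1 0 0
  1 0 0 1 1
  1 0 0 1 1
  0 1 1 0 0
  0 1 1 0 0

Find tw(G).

A width-2 tree decomposition is:
Bags: B1 = {2, 3, 4}  B2 = {2, 3, 5}  B3 = {1, 2, 3}
Tree: B1–B2, B2–B3
The largest bag has 3 vertices, giving width 2; this decomposition certifies tw(G) ≤ 2. The edges 3–4–2–5–3 form a cycle, so G is not a tree and its treewidth is at least 2. The upper and lower bounds meet at 2, so that is the treewidth.

2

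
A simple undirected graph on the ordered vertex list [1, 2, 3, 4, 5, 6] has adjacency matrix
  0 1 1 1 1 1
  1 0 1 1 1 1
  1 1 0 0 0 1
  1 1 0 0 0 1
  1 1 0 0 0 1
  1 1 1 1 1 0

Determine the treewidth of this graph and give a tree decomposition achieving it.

The largest bag has 4 vertices, giving width 3; this decomposition certifies tw(G) ≤ 3. On the other hand G contains the 4-clique {1, 2, 3, 6}. A clique must lie in a single bag of any decomposition, so no decomposition can have width below 3. Therefore the treewidth is 3.

Treewidth 3.
Bags: B1 = {1, 2, 4, 6}  B2 = {1, 2, 3, 6}  B3 = {1, 2, 5, 6}
Tree: B1–B2, B1–B3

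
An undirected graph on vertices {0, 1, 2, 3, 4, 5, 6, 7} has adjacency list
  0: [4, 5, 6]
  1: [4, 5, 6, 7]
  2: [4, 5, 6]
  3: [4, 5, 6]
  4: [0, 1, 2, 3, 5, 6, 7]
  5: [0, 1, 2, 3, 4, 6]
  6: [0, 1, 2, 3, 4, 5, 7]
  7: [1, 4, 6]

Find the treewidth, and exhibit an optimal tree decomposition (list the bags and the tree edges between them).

Treewidth 3.
One optimal decomposition is:
Bags: B1 = {0, 4, 5, 6}  B2 = {1, 4, 5, 6}  B3 = {1, 4, 6, 7}  B4 = {3, 4, 5, 6}  B5 = {2, 4, 5, 6}
Tree: B1–B2, B2–B3, B2–B4, B1–B5

The largest bag has 4 vertices, giving width 3; this decomposition certifies tw(G) ≤ 3. On the other hand G contains the 4-clique {0, 4, 5, 6}. A clique must lie in a single bag of any decomposition, so no decomposition can have width below 3. Combining the bounds, tw(G) = 3.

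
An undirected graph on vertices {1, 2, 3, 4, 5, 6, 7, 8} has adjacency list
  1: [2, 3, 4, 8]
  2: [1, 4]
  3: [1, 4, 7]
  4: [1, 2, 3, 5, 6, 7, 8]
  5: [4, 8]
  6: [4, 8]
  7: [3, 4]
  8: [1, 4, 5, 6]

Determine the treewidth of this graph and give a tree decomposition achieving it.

The largest bag has 3 vertices, giving width 2; this decomposition certifies tw(G) ≤ 2. Conversely, {1, 4, 8} is a clique of size 3, and the vertices of any clique must share a bag in every tree decomposition; so some bag has ≥ 3 vertices and tw(G) ≥ 2. The upper and lower bounds meet at 2, so that is the treewidth.

Treewidth 2.
Bags: B1 = {1, 3, 4}  B2 = {1, 2, 4}  B3 = {1, 4, 8}  B4 = {4, 6, 8}  B5 = {4, 5, 8}  B6 = {3, 4, 7}
Tree: B1–B2, B1–B3, B3–B4, B4–B5, B1–B6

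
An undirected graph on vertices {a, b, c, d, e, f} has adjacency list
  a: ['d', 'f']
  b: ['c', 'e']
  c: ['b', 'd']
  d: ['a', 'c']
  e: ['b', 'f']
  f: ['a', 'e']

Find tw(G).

A width-2 tree decomposition is:
Bags: B1 = {a, d, f}  B2 = {c, d, f}  B3 = {b, c, f}  B4 = {b, e, f}
Tree: B1–B2, B2–B3, B3–B4
The largest bag has 3 vertices, giving width 2; this decomposition certifies tw(G) ≤ 2. Since f–a–d–c–b–e–f is a cycle in G, G is not acyclic. Forests are exactly the graphs of treewidth ≤ 1, so tw(G) ≥ 2. The upper and lower bounds meet at 2, so that is the treewidth.

2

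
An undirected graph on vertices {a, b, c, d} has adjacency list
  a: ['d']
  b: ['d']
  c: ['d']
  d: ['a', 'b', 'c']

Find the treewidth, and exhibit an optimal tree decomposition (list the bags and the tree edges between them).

The largest bag has 2 vertices, giving width 1; this decomposition certifies tw(G) ≤ 1. Any graph with an edge has treewidth ≥ 1, and G has the edge c–d. Therefore the treewidth is 1.

Treewidth 1.
One such decomposition:
Bags: B1 = {c, d}  B2 = {b, d}  B3 = {a, d}
Tree: B1–B2, B2–B3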